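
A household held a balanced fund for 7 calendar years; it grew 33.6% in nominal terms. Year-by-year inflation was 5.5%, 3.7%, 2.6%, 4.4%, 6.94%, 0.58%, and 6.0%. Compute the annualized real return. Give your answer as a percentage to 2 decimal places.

0.00%

Cumulative inflation factor: 1.055 × 1.037 × 1.026 × 1.044 × 1.0694 × 1.0058 × 1.060 ≈ 1.33609.
Nominal growth factor: 1.33600. Real growth factor = 1.33600 / 1.33609 ≈ 0.99993.
Annualized: 0.99993^(1/7) − 1 ≈ -0.00001.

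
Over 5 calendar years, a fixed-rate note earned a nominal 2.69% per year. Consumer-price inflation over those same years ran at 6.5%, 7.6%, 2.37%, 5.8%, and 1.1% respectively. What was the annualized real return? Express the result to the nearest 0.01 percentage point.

-1.87%

Cumulative inflation factor: 1.065 × 1.076 × 1.0237 × 1.058 × 1.011 ≈ 1.25479.
Nominal growth factor: 1.14193. Real growth factor = 1.14193 / 1.25479 ≈ 0.91006.
Annualized: 0.91006^(1/5) − 1 ≈ -0.01867.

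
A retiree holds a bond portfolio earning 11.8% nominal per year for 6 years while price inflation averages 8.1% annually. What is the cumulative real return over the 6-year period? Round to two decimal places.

22.38%

The annual real rate is (1+11.8%)/(1+8.1%) − 1 = 3.4228%.
Compounded over 6 years: (1 + 0.034228)^6 − 1 ≈ 0.22376.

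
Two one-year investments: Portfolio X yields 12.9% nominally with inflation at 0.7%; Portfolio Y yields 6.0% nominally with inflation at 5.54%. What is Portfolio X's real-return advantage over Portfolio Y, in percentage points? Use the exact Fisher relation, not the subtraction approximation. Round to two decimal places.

Portfolio X real return: 1.129/1.007 − 1 = 12.115%.
Portfolio Y real return: 1.060/1.0554 − 1 = 0.436%.
Difference: 12.115 − 0.436 = 11.679 pp.

11.68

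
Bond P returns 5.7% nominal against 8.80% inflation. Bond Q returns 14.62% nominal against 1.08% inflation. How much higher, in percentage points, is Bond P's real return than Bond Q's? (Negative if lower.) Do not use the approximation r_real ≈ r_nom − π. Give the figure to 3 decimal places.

-16.245

Bond P real return: 1.057/1.0880 − 1 = -2.8493%.
Bond Q real return: 1.1462/1.0108 − 1 = 13.3953%.
Difference: -2.8493 − 13.3953 = -16.2446 pp.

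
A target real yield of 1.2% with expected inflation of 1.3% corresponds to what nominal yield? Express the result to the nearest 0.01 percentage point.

By the Fisher equation, 1 + r_nom = (1 + 1.2%)(1 + 1.3%) = 1.012 × 1.013 = 1.025156.
So r_nom = 2.5156%.

2.52%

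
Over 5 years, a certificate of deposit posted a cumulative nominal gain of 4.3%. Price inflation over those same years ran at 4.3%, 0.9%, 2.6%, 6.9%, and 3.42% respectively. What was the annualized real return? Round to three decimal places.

-2.663%

Cumulative inflation factor: 1.043 × 1.009 × 1.026 × 1.069 × 1.0342 ≈ 1.19373.
Nominal growth factor: 1.04300. Real growth factor = 1.04300 / 1.19373 ≈ 0.87373.
Annualized: 0.87373^(1/5) − 1 ≈ -0.02663.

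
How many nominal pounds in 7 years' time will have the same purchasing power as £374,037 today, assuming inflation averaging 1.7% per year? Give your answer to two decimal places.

£420,882.86

Cumulative price-level factor: (1+1.7%)^7 ≈ 1.1252439082.
Multiplying £374,037 by the price-level factor gives the future nominal sum.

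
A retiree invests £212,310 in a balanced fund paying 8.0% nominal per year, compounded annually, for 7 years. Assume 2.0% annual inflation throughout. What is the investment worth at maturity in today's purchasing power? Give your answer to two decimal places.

Nominal value at maturity: £212,310 × (1 + 8.0%)^7 ≈ £363,862.03.
Price-level factor over 7 years: (1 + 2.0%)^7 ≈ 1.1486856676.
Dividing the nominal maturity value by the price-level factor gives the value in today's money.

£316,763.79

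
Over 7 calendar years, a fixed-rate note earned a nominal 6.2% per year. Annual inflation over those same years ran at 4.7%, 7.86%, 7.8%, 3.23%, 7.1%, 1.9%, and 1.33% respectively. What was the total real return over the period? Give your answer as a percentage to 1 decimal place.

Cumulative inflation factor: 1.047 × 1.0786 × 1.078 × 1.0323 × 1.071 × 1.019 × 1.0133 ≈ 1.38974.
Nominal growth factor: 1.52360. Real growth factor = 1.52360 / 1.38974 ≈ 1.09632.
Total real return ≈ 9.6322%.

9.6%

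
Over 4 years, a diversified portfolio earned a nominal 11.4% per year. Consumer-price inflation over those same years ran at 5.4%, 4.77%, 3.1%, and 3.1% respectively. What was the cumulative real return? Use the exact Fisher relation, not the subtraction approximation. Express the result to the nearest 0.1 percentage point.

31.2%

Cumulative inflation factor: 1.054 × 1.0477 × 1.031 × 1.031 ≈ 1.17380.
Nominal growth factor: 1.54007. Real growth factor = 1.54007 / 1.17380 ≈ 1.31204.
Total real return ≈ 31.2036%.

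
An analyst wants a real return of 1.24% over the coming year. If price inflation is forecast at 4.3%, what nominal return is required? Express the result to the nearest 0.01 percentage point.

5.59%

By the Fisher equation, 1 + r_nom = (1 + 1.24%)(1 + 4.3%) = 1.0124 × 1.043 = 1.0559332.
So r_nom = 5.59332%.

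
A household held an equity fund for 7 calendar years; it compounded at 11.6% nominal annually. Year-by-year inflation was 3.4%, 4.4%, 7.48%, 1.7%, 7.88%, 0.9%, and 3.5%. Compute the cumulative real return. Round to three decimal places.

Cumulative inflation factor: 1.034 × 1.044 × 1.0748 × 1.017 × 1.0788 × 1.009 × 1.035 ≈ 1.32936.
Nominal growth factor: 2.15600. Real growth factor = 2.15600 / 1.32936 ≈ 1.62184.
Total real return ≈ 62.1837%.

62.184%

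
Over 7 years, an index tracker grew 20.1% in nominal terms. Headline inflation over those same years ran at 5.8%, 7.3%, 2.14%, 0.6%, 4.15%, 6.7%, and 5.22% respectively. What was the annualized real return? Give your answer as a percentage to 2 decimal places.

-1.80%

Cumulative inflation factor: 1.058 × 1.073 × 1.0214 × 1.006 × 1.0415 × 1.067 × 1.0522 ≈ 1.36396.
Nominal growth factor: 1.20100. Real growth factor = 1.20100 / 1.36396 ≈ 0.88053.
Annualized: 0.88053^(1/7) − 1 ≈ -0.01801.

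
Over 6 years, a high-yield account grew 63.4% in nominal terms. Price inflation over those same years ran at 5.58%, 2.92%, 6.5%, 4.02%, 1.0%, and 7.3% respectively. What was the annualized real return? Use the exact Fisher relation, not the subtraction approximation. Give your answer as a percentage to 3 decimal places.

Cumulative inflation factor: 1.0558 × 1.0292 × 1.065 × 1.0402 × 1.010 × 1.073 ≈ 1.30457.
Nominal growth factor: 1.63400. Real growth factor = 1.63400 / 1.30457 ≈ 1.25252.
Annualized: 1.25252^(1/6) − 1 ≈ 0.03824.

3.824%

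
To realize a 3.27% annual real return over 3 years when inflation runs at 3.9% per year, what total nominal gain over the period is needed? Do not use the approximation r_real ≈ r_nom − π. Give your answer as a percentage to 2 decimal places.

23.53%

Required annual nominal rate: (1+3.27%)(1+3.9%) − 1 = 7.29753%.
Cumulative over 3 years: (1 + 0.0729753)^3 − 1 ≈ 0.23529.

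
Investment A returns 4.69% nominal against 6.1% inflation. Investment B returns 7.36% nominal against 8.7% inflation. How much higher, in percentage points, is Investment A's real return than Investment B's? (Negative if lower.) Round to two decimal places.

-0.10

Investment A real return: 1.0469/1.061 − 1 = -1.329%.
Investment B real return: 1.0736/1.087 − 1 = -1.233%.
Difference: -1.329 − (-1.233) = -0.096 pp.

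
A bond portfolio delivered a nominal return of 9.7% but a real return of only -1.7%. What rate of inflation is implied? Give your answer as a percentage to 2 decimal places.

From (1+r_nom) = (1+r_real)(1+π), we get 1+π = (1 + 9.7%)/(1 − 1.7%) = 1.097/0.983 ≈ 1.11597.
So π ≈ 11.5972%.

11.60%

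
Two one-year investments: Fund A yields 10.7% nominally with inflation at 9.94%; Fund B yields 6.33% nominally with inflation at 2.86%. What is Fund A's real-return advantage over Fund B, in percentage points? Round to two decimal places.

-2.68

Fund A real return: 1.107/1.0994 − 1 = 0.691%.
Fund B real return: 1.0633/1.0286 − 1 = 3.374%.
Difference: 0.691 − 3.374 = -2.683 pp.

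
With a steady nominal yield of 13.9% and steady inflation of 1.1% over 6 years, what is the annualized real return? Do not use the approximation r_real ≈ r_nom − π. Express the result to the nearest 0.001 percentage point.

With constant rates the annual real return is the same each year: (1+13.9%)/(1+1.1%) − 1 = 0.12661.

12.661%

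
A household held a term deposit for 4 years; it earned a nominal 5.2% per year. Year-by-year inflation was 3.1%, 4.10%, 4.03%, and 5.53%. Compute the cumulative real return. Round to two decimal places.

3.95%

Cumulative inflation factor: 1.031 × 1.0410 × 1.0403 × 1.0553 ≈ 1.17827.
Nominal growth factor: 1.22479. Real growth factor = 1.22479 / 1.17827 ≈ 1.03949.
Total real return ≈ 3.9487%.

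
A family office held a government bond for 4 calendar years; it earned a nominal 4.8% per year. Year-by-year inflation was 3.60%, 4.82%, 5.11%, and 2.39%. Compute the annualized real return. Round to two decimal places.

0.79%

Cumulative inflation factor: 1.0360 × 1.0482 × 1.0511 × 1.0239 ≈ 1.16871.
Nominal growth factor: 1.20627. Real growth factor = 1.20627 / 1.16871 ≈ 1.03214.
Annualized: 1.03214^(1/4) − 1 ≈ 0.00794.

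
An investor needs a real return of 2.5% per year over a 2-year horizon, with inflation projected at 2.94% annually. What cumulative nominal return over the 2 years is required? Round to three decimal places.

11.331%

Required annual nominal rate: (1+2.5%)(1+2.94%) − 1 = 5.5135%.
Cumulative over 2 years: (1 + 0.055135)^2 − 1 ≈ 0.11331.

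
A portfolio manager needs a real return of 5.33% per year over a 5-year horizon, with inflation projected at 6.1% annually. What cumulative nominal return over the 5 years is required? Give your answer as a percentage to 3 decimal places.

Required annual nominal rate: (1+5.33%)(1+6.1%) − 1 = 11.75513%.
Cumulative over 5 years: (1 + 0.1175513)^5 − 1 ≈ 0.74316.

74.316%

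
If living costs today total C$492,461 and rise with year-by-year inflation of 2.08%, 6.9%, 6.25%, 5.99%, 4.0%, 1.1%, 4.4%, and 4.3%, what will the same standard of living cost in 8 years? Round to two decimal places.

C$692,872.53

Cumulative price-level factor: 1.0208 × 1.069 × 1.0625 × 1.0599 × 1.040 × 1.011 × 1.044 × 1.043 ≈ 1.4069591864.
Multiplying C$492,461 by the price-level factor gives the future nominal sum.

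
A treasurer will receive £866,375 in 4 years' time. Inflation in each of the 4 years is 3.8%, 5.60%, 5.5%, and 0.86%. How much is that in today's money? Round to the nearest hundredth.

£742,802.26

Price-level factor over 4 years: 1.038 × 1.0560 × 1.055 × 1.0086 ≈ 1.1663602093.
Purchasing power today: £866,375 divided by that factor.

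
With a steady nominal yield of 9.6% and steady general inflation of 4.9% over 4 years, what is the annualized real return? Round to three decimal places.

4.480%

With constant rates the annual real return is the same each year: (1+9.6%)/(1+4.9%) − 1 = 0.04480.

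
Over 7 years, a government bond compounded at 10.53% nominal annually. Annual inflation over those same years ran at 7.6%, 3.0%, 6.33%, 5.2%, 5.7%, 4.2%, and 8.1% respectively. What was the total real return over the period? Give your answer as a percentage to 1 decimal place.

36.5%

Cumulative inflation factor: 1.076 × 1.030 × 1.0633 × 1.052 × 1.057 × 1.042 × 1.081 ≈ 1.47601.
Nominal growth factor: 2.01540. Real growth factor = 2.01540 / 1.47601 ≈ 1.36544.
Total real return ≈ 36.5437%.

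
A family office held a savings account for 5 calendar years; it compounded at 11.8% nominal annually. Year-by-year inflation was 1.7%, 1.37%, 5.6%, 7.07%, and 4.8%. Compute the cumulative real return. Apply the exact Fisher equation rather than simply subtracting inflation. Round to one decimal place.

43.0%

Cumulative inflation factor: 1.017 × 1.0137 × 1.056 × 1.0707 × 1.048 ≈ 1.22158.
Nominal growth factor: 1.74666. Real growth factor = 1.74666 / 1.22158 ≈ 1.42983.
Total real return ≈ 42.9834%.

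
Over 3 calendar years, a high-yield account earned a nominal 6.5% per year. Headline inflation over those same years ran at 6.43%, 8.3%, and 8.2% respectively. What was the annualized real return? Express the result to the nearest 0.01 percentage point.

-1.06%

Cumulative inflation factor: 1.0643 × 1.083 × 1.082 ≈ 1.24715.
Nominal growth factor: 1.20795. Real growth factor = 1.20795 / 1.24715 ≈ 0.96857.
Annualized: 0.96857^(1/3) − 1 ≈ -0.01059.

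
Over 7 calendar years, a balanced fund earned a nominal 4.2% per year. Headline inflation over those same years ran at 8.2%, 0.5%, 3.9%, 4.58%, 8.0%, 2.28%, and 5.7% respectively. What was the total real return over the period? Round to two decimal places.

-3.32%

Cumulative inflation factor: 1.082 × 1.005 × 1.039 × 1.0458 × 1.080 × 1.0228 × 1.057 ≈ 1.37958.
Nominal growth factor: 1.33375. Real growth factor = 1.33375 / 1.37958 ≈ 0.96678.
Total real return ≈ -3.3221%.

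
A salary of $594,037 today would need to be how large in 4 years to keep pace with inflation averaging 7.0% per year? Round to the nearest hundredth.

Cumulative price-level factor: (1+7.0%)^4 = 1.31079601.
Multiplying $594,037 by the price-level factor gives the future nominal sum.

$778,661.33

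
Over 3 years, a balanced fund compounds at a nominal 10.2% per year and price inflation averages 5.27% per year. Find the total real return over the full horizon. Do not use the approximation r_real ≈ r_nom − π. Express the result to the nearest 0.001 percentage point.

The annual real rate is (1+10.2%)/(1+5.27%) − 1 = 4.6832%.
Compounded over 3 years: (1 + 0.046832)^3 − 1 ≈ 0.14718.

14.718%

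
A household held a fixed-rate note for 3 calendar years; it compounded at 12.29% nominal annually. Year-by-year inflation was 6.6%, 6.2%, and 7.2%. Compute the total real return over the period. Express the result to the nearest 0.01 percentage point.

16.67%

Cumulative inflation factor: 1.066 × 1.062 × 1.072 ≈ 1.21360.
Nominal growth factor: 1.41587. Real growth factor = 1.41587 / 1.21360 ≈ 1.16667.
Total real return ≈ 16.6667%.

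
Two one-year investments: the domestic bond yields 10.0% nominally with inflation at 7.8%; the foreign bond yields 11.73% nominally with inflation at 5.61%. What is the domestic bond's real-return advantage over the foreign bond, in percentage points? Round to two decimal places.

The domestic bond real return: 1.100/1.078 − 1 = 2.041%.
The foreign bond real return: 1.1173/1.0561 − 1 = 5.795%.
Difference: 2.041 − 5.795 = -3.754 pp.

-3.75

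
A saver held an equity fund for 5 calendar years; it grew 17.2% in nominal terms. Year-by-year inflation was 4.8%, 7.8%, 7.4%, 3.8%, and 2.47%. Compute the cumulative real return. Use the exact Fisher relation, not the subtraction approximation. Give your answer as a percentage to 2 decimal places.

Cumulative inflation factor: 1.048 × 1.078 × 1.074 × 1.038 × 1.0247 ≈ 1.29056.
Nominal growth factor: 1.17200. Real growth factor = 1.17200 / 1.29056 ≈ 0.90813.
Total real return ≈ -9.1868%.

-9.19%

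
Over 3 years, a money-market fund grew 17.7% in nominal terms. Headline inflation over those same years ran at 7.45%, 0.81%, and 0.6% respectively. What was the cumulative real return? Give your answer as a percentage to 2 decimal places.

Cumulative inflation factor: 1.0745 × 1.0081 × 1.006 ≈ 1.08970.
Nominal growth factor: 1.17700. Real growth factor = 1.17700 / 1.08970 ≈ 1.08011.
Total real return ≈ 8.0111%.

8.01%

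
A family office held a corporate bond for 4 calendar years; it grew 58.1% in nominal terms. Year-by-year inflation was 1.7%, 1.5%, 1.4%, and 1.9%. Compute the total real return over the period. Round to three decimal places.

48.229%

Cumulative inflation factor: 1.017 × 1.015 × 1.014 × 1.019 ≈ 1.06659.
Nominal growth factor: 1.58100. Real growth factor = 1.58100 / 1.06659 ≈ 1.48229.
Total real return ≈ 48.2288%.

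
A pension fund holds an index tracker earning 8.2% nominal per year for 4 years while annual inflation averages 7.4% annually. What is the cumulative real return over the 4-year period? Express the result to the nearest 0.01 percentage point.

The annual real rate is (1+8.2%)/(1+7.4%) − 1 = 0.7449%.
Compounded over 4 years: (1 + 0.007449)^4 − 1 ≈ 0.03013.

3.01%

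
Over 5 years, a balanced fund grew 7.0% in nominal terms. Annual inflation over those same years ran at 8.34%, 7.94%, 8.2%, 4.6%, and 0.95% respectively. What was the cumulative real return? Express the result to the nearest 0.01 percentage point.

Cumulative inflation factor: 1.0834 × 1.0794 × 1.082 × 1.046 × 1.0095 ≈ 1.33609.
Nominal growth factor: 1.07000. Real growth factor = 1.07000 / 1.33609 ≈ 0.80084.
Total real return ≈ -19.9157%.

-19.92%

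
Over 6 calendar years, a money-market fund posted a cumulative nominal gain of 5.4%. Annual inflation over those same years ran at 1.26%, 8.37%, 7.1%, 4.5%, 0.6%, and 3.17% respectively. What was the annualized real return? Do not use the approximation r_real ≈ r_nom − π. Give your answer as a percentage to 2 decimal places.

Cumulative inflation factor: 1.0126 × 1.0837 × 1.071 × 1.045 × 1.006 × 1.0317 ≈ 1.27469.
Nominal growth factor: 1.05400. Real growth factor = 1.05400 / 1.27469 ≈ 0.82687.
Annualized: 0.82687^(1/6) − 1 ≈ -0.03119.

-3.12%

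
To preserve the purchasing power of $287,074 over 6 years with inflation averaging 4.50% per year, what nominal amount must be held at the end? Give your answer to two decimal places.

$373,845.02

Cumulative price-level factor: (1+4.50%)^6 ≈ 1.3022601248.
The nominal amount required is $287,074 scaled up by that factor.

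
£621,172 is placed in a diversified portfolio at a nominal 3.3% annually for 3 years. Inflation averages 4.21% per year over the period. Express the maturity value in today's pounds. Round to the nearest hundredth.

Nominal value at maturity: £621,172 × (1 + 3.3%)^3 ≈ £684,719.72.
Price-level factor over 3 years: (1 + 4.21%)^3 ≈ 1.1316918485.
Dividing the nominal maturity value by the price-level factor gives the value in today's money.

£605,040.78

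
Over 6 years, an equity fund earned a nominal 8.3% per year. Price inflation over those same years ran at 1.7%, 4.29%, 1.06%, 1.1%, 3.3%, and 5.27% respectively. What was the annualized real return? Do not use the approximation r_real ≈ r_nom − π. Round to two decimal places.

5.38%

Cumulative inflation factor: 1.017 × 1.0429 × 1.0106 × 1.011 × 1.033 × 1.0527 ≈ 1.17842.
Nominal growth factor: 1.61351. Real growth factor = 1.61351 / 1.17842 ≈ 1.36922.
Annualized: 1.36922^(1/6) − 1 ≈ 0.05377.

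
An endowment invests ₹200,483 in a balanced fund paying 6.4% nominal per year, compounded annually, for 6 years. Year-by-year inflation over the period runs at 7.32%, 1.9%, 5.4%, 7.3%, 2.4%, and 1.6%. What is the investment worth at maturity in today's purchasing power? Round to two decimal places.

Nominal value at maturity: ₹200,483 × (1 + 6.4%)^6 ≈ ₹290,889.01.
Price-level factor over 6 years: 1.0732 × 1.019 × 1.054 × 1.073 × 1.024 × 1.016 ≈ 1.2867342037.
Dividing the nominal maturity value by the price-level factor gives the value in today's money.

₹226,067.68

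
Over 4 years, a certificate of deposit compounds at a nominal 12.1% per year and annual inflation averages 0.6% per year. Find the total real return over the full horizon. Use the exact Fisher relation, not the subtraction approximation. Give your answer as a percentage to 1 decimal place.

The annual real rate is (1+12.1%)/(1+0.6%) − 1 = 11.4314%.
Compounded over 4 years: (1 + 0.114314)^4 − 1 ≈ 0.54181.

54.2%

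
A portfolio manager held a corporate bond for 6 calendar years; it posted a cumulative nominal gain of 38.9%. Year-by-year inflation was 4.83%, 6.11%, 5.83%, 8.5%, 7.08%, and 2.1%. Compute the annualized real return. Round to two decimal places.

Cumulative inflation factor: 1.0483 × 1.0611 × 1.0583 × 1.085 × 1.0708 × 1.021 ≈ 1.39642.
Nominal growth factor: 1.38900. Real growth factor = 1.38900 / 1.39642 ≈ 0.99469.
Annualized: 0.99469^(1/6) − 1 ≈ -0.00089.

-0.09%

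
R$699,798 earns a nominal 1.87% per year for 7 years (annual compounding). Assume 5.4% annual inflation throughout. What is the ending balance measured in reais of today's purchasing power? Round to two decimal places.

Nominal value at maturity: R$699,798 × (1 + 1.87%)^7 ≈ R$796,703.71.
Price-level factor over 7 years: (1 + 5.4%)^7 ≈ 1.4450546643.
Dividing the nominal maturity value by the price-level factor gives the value in today's money.

R$551,331.19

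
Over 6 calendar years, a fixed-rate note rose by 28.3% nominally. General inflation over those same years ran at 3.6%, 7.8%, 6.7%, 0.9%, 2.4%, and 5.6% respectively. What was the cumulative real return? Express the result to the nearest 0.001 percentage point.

Cumulative inflation factor: 1.036 × 1.078 × 1.067 × 1.009 × 1.024 × 1.056 ≈ 1.30016.
Nominal growth factor: 1.28300. Real growth factor = 1.28300 / 1.30016 ≈ 0.98680.
Total real return ≈ -1.3201%.

-1.320%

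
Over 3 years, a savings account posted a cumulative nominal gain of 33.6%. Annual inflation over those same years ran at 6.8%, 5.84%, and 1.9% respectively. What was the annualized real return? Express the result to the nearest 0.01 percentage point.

5.07%

Cumulative inflation factor: 1.068 × 1.0584 × 1.019 ≈ 1.15185.
Nominal growth factor: 1.33600. Real growth factor = 1.33600 / 1.15185 ≈ 1.15988.
Annualized: 1.15988^(1/3) − 1 ≈ 0.05068.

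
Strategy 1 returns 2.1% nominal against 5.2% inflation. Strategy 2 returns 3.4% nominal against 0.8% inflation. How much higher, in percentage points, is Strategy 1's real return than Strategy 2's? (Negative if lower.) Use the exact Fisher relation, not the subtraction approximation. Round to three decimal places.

-5.526

Strategy 1 real return: 1.021/1.052 − 1 = -2.9468%.
Strategy 2 real return: 1.034/1.008 − 1 = 2.5794%.
Difference: -2.9468 − 2.5794 = -5.5262 pp.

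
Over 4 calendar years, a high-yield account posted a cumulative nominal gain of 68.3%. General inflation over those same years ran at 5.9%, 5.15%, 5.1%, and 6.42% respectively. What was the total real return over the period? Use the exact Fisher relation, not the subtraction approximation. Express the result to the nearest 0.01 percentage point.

35.13%

Cumulative inflation factor: 1.059 × 1.0515 × 1.051 × 1.0642 ≈ 1.24546.
Nominal growth factor: 1.68300. Real growth factor = 1.68300 / 1.24546 ≈ 1.35130.
Total real return ≈ 35.1304%.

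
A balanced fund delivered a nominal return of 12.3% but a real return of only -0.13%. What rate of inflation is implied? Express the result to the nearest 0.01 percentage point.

12.45%

From (1+r_nom) = (1+r_real)(1+π), we get 1+π = (1 + 12.3%)/(1 − 0.13%) = 1.123/0.9987 ≈ 1.12446.
So π ≈ 12.4462%.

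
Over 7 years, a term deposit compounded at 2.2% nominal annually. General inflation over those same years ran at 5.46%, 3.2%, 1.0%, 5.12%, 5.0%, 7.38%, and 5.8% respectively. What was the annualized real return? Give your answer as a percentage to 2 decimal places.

Cumulative inflation factor: 1.0546 × 1.032 × 1.010 × 1.0512 × 1.050 × 1.0738 × 1.058 ≈ 1.37839.
Nominal growth factor: 1.16454. Real growth factor = 1.16454 / 1.37839 ≈ 0.84486.
Annualized: 0.84486^(1/7) − 1 ≈ -0.02380.

-2.38%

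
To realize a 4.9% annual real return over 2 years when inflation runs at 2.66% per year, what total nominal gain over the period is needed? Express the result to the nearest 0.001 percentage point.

Required annual nominal rate: (1+4.9%)(1+2.66%) − 1 = 7.69034%.
Cumulative over 2 years: (1 + 0.0769034)^2 − 1 ≈ 0.15972.

15.972%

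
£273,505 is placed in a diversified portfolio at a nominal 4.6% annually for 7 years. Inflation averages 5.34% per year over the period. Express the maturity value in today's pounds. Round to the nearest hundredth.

£260,335.78

Nominal value at maturity: £273,505 × (1 + 4.6%)^7 ≈ £374,702.91.
Price-level factor over 7 years: (1 + 5.34%)^7 ≈ 1.4393062065.
The maturity value deflated by that factor is the answer in today's purchasing power.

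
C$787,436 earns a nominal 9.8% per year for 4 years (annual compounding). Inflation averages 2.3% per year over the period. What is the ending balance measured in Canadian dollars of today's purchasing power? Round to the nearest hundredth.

Nominal value at maturity: C$787,436 × (1 + 9.8%)^4 ≈ C$1,144,523.27.
Price-level factor over 4 years: (1 + 2.3%)^4 ≈ 1.0952229478.
The maturity value deflated by that factor is the answer in today's purchasing power.

C$1,045,013.96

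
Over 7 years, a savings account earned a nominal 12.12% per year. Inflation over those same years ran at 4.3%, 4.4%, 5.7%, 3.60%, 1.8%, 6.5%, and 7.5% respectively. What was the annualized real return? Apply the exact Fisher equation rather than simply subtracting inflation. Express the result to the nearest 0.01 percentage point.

Cumulative inflation factor: 1.043 × 1.044 × 1.057 × 1.0360 × 1.018 × 1.065 × 1.075 ≈ 1.38971.
Nominal growth factor: 2.22731. Real growth factor = 2.22731 / 1.38971 ≈ 1.60271.
Annualized: 1.60271^(1/7) − 1 ≈ 0.06971.

6.97%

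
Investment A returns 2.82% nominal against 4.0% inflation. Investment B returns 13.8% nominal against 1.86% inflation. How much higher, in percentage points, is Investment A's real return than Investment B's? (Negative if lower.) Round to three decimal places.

-12.857

Investment A real return: 1.0282/1.040 − 1 = -1.1346%.
Investment B real return: 1.138/1.0186 − 1 = 11.7220%.
Difference: -1.1346 − 11.7220 = -12.8566 pp.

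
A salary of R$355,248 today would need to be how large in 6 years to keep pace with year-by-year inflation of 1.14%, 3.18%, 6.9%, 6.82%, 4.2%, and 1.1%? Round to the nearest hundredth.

R$445,963.45

Cumulative price-level factor: 1.0114 × 1.0318 × 1.069 × 1.0682 × 1.042 × 1.011 ≈ 1.2553580916.
The nominal amount required is R$355,248 scaled up by that factor.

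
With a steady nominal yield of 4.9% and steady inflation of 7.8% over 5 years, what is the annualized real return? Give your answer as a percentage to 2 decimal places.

With constant rates the annual real return is the same each year: (1+4.9%)/(1+7.8%) − 1 = -0.02690.

-2.69%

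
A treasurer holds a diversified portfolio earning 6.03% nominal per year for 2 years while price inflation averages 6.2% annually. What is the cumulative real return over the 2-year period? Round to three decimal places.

-0.320%

The annual real rate is (1+6.03%)/(1+6.2%) − 1 = -0.1601%.
Compounded over 2 years: (1 + -0.001601)^2 − 1 ≈ -0.00320.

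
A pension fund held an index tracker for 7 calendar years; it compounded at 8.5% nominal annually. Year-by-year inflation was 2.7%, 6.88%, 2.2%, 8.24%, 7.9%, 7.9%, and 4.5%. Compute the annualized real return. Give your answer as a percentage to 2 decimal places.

2.62%

Cumulative inflation factor: 1.027 × 1.0688 × 1.022 × 1.0824 × 1.079 × 1.079 × 1.045 ≈ 1.47729.
Nominal growth factor: 1.77014. Real growth factor = 1.77014 / 1.47729 ≈ 1.19824.
Annualized: 1.19824^(1/7) − 1 ≈ 0.02617.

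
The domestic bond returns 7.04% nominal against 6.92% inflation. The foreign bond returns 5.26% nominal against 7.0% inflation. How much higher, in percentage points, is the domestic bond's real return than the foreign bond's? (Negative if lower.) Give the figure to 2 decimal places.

1.74

The domestic bond real return: 1.0704/1.0692 − 1 = 0.112%.
The foreign bond real return: 1.0526/1.070 − 1 = -1.626%.
Difference: 0.112 − (-1.626) = 1.738 pp.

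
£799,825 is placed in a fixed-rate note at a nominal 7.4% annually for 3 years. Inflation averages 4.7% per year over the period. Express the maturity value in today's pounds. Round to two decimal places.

Nominal value at maturity: £799,825 × (1 + 7.4%)^3 ≈ £990,849.78.
Price-level factor over 3 years: (1 + 4.7%)^3 = 1.147730823.
The maturity value deflated by that factor is the answer in today's purchasing power.

£863,311.99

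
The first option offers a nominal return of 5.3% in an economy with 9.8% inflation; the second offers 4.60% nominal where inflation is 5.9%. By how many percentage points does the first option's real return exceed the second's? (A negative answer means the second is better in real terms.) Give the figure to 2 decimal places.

The first option real return: 1.053/1.098 − 1 = -4.098%.
The second real return: 1.0460/1.059 − 1 = -1.228%.
Difference: -4.098 − (-1.228) = -2.870 pp.

-2.87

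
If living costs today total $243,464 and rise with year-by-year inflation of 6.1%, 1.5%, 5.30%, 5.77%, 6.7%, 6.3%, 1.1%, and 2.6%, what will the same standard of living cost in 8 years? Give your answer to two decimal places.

$343,560.52

Cumulative price-level factor: 1.061 × 1.015 × 1.0530 × 1.0577 × 1.067 × 1.063 × 1.011 × 1.026 ≈ 1.4111347996.
Multiplying $243,464 by the price-level factor gives the future nominal sum.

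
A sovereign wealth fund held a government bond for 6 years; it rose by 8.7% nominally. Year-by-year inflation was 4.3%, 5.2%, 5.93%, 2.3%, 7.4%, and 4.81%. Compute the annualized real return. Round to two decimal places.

-3.41%

Cumulative inflation factor: 1.043 × 1.052 × 1.0593 × 1.023 × 1.074 × 1.0481 ≈ 1.33845.
Nominal growth factor: 1.08700. Real growth factor = 1.08700 / 1.33845 ≈ 0.81213.
Annualized: 0.81213^(1/6) − 1 ≈ -0.03409.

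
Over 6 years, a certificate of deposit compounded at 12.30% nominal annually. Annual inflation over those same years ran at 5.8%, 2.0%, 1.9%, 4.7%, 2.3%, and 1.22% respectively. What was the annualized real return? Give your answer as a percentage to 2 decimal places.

9.06%

Cumulative inflation factor: 1.058 × 1.020 × 1.019 × 1.047 × 1.023 × 1.0122 ≈ 1.19220.
Nominal growth factor: 2.00576. Real growth factor = 2.00576 / 1.19220 ≈ 1.68240.
Annualized: 1.68240^(1/6) − 1 ≈ 0.09057.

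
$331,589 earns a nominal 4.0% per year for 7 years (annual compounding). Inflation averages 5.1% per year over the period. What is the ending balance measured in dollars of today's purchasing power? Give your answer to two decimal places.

Nominal value at maturity: $331,589 × (1 + 4.0%)^7 ≈ $436,348.50.
Price-level factor over 7 years: (1 + 5.1%)^7 ≈ 1.4165079366.
The maturity value deflated by that factor is the answer in today's purchasing power.

$308,045.22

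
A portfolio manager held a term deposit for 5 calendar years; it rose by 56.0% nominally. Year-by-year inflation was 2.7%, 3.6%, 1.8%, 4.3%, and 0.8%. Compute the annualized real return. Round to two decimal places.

6.50%

Cumulative inflation factor: 1.027 × 1.036 × 1.018 × 1.043 × 1.008 ≈ 1.13874.
Nominal growth factor: 1.56000. Real growth factor = 1.56000 / 1.13874 ≈ 1.36994.
Annualized: 1.36994^(1/5) − 1 ≈ 0.06498.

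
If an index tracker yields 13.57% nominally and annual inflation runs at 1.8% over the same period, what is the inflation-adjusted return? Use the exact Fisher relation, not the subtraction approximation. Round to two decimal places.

Real return via the Fisher equation: (1 + 13.57%)/(1 + 1.8%) − 1 = 1.1357/1.018 − 1 ≈ 0.11562.

11.56%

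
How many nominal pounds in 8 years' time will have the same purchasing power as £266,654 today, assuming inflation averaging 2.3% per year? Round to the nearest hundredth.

£319,855.02

Cumulative price-level factor: (1+2.3%)^8 ≈ 1.1995133055.
The nominal amount required is £266,654 scaled up by that factor.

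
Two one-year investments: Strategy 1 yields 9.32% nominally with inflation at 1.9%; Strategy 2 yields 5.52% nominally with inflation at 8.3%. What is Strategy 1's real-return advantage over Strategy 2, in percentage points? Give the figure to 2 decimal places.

9.85

Strategy 1 real return: 1.0932/1.019 − 1 = 7.282%.
Strategy 2 real return: 1.0552/1.083 − 1 = -2.567%.
Difference: 7.282 − (-2.567) = 9.849 pp.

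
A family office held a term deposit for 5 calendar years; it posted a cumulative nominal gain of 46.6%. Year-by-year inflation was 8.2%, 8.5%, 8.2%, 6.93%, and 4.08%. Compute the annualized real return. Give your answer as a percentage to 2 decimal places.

Cumulative inflation factor: 1.082 × 1.085 × 1.082 × 1.0693 × 1.0408 ≈ 1.41368.
Nominal growth factor: 1.46600. Real growth factor = 1.46600 / 1.41368 ≈ 1.03701.
Annualized: 1.03701^(1/5) − 1 ≈ 0.00729.

0.73%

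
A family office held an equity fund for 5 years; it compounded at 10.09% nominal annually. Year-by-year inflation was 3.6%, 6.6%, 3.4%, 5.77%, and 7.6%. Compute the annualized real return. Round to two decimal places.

Cumulative inflation factor: 1.036 × 1.066 × 1.034 × 1.0577 × 1.076 ≈ 1.29961.
Nominal growth factor: 1.61711. Real growth factor = 1.61711 / 1.29961 ≈ 1.24431.
Annualized: 1.24431^(1/5) − 1 ≈ 0.04469.

4.47%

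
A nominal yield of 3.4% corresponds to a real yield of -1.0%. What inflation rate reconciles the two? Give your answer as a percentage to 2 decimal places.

4.44%

From (1+r_nom) = (1+r_real)(1+π), we get 1+π = (1 + 3.4%)/(1 − 1.0%) = 1.034/0.990 ≈ 1.04444.
So π ≈ 4.4444%.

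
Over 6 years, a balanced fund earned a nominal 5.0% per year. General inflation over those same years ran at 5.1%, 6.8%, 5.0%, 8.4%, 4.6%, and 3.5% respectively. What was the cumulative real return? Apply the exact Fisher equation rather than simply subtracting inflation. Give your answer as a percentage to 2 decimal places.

Cumulative inflation factor: 1.051 × 1.068 × 1.050 × 1.084 × 1.046 × 1.035 ≈ 1.38314.
Nominal growth factor: 1.34010. Real growth factor = 1.34010 / 1.38314 ≈ 0.96888.
Total real return ≈ -3.1117%.

-3.11%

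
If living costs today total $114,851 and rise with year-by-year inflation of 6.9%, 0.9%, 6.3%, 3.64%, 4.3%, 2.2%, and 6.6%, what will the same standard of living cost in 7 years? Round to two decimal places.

Cumulative price-level factor: 1.069 × 1.009 × 1.063 × 1.0364 × 1.043 × 1.022 × 1.066 ≈ 1.3502741367.
Multiplying $114,851 by the price-level factor gives the future nominal sum.

$155,080.33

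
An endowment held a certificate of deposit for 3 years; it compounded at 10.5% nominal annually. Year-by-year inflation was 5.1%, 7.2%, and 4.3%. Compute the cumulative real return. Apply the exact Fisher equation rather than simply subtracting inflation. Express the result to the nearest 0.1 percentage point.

14.8%

Cumulative inflation factor: 1.051 × 1.072 × 1.043 ≈ 1.17512.
Nominal growth factor: 1.34923. Real growth factor = 1.34923 / 1.17512 ≈ 1.14817.
Total real return ≈ 14.8167%.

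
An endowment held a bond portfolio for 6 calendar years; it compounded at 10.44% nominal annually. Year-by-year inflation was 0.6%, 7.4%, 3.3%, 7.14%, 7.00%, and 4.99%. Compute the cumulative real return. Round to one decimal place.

Cumulative inflation factor: 1.006 × 1.074 × 1.033 × 1.0714 × 1.0700 × 1.0499 ≈ 1.34334.
Nominal growth factor: 1.81451. Real growth factor = 1.81451 / 1.34334 ≈ 1.35074.
Total real return ≈ 35.0742%.

35.1%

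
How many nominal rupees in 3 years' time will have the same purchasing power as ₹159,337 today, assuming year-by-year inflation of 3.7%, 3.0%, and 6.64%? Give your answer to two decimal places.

Cumulative price-level factor: 1.037 × 1.030 × 1.0664 = 1.139032504.
The nominal amount required is ₹159,337 scaled up by that factor.

₹181,490.02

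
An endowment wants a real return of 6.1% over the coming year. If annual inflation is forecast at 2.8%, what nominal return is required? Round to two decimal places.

By the Fisher equation, 1 + r_nom = (1 + 6.1%)(1 + 2.8%) = 1.061 × 1.028 = 1.090708.
So r_nom = 9.0708%.

9.07%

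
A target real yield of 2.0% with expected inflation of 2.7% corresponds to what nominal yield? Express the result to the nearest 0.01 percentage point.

4.75%

By the Fisher equation, 1 + r_nom = (1 + 2.0%)(1 + 2.7%) = 1.020 × 1.027 = 1.04754.
So r_nom = 4.754%.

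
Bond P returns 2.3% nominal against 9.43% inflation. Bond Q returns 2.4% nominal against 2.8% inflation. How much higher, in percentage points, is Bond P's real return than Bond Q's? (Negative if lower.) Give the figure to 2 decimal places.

Bond P real return: 1.023/1.0943 − 1 = -6.516%.
Bond Q real return: 1.024/1.028 − 1 = -0.389%.
Difference: -6.516 − (-0.389) = -6.127 pp.

-6.13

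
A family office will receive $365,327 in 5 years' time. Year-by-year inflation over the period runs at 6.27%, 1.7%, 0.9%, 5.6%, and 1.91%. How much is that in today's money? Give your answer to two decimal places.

Price-level factor over 5 years: 1.0627 × 1.017 × 1.009 × 1.056 × 1.0191 ≈ 1.1735551930.
Purchasing power today: $365,327 divided by that factor.

$311,299.38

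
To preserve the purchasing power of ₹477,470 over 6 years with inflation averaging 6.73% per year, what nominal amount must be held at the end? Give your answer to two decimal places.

Cumulative price-level factor: (1+6.73%)^6 ≈ 1.4781518680.
Multiplying ₹477,470 by the price-level factor gives the future nominal sum.

₹705,773.17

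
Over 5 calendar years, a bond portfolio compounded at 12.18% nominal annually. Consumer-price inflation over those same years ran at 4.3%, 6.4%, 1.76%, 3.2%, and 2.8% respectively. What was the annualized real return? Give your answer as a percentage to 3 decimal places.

Cumulative inflation factor: 1.043 × 1.064 × 1.0176 × 1.032 × 1.028 ≈ 1.19805.
Nominal growth factor: 1.77655. Real growth factor = 1.77655 / 1.19805 ≈ 1.48286.
Annualized: 1.48286^(1/5) − 1 ≈ 0.08198.

8.198%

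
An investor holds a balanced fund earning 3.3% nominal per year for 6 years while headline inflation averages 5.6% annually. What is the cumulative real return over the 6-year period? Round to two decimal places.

-12.38%

The annual real rate is (1+3.3%)/(1+5.6%) − 1 = -2.1780%.
Compounded over 6 years: (1 + -0.021780)^6 − 1 ≈ -0.12377.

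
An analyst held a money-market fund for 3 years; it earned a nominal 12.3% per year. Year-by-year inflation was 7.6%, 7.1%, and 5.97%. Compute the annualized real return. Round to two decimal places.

5.06%

Cumulative inflation factor: 1.076 × 1.071 × 1.0597 ≈ 1.22119.
Nominal growth factor: 1.41625. Real growth factor = 1.41625 / 1.22119 ≈ 1.15972.
Annualized: 1.15972^(1/3) − 1 ≈ 0.05063.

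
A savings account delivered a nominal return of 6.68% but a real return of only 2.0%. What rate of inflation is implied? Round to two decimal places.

4.59%

From (1+r_nom) = (1+r_real)(1+π), we get 1+π = (1 + 6.68%)/(1 + 2.0%) = 1.0668/1.020 ≈ 1.04588.
So π ≈ 4.5882%.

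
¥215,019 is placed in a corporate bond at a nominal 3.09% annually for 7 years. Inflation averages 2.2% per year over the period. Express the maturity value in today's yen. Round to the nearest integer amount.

¥228,474

Nominal value at maturity: ¥215,019 × (1 + 3.09%)^7 ≈ ¥266,068.
Price-level factor over 7 years: (1 + 2.2%)^7 ≈ 1.1645449880.
Dividing the nominal maturity value by the price-level factor gives the value in today's money.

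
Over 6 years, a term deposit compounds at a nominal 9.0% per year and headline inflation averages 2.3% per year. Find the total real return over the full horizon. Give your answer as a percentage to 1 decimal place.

46.3%

The annual real rate is (1+9.0%)/(1+2.3%) − 1 = 6.5494%.
Compounded over 6 years: (1 + 0.065494)^6 − 1 ≈ 0.46321.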